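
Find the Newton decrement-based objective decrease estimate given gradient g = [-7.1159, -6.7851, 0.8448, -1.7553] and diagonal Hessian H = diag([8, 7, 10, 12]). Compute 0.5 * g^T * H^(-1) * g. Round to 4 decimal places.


Step 1: H is diagonal, so H^(-1) * g = [-0.8895, -0.9693, 0.0845, -0.1463].
Step 2: g^T H^(-1) g = sum_i g_i^2 / H_ii
  = (-7.1159)^2/8 + (-6.7851)^2/7 + (0.8448)^2/10 + (-1.7553)^2/12
  = 6.3295 + 6.5768 + 0.0714 + 0.2568 = 13.2344
Step 3: Objective decrease = 0.5 * g^T H^(-1) g = 6.6172


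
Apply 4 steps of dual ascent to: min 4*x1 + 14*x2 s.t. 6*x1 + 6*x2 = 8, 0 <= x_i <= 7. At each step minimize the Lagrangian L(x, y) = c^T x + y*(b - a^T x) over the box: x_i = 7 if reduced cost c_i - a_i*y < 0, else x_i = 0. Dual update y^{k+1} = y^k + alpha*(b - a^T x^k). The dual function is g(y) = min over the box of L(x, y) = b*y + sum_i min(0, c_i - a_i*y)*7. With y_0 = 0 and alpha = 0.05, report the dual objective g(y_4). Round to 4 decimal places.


Dual ascent for LP: min 4*x1 + 14*x2, 6*x1 + 6*x2 = 8, 0 <= x_i <= 7
Step 1: y^k = 0.0, reduced costs: (4.0, 14.0)
  x^k = (0.0, 0.0), subgradient = b - a^T x = 8.0
  y^{k+1} = 0.0 + 0.05*8.0 = 0.4
Step 2: y^k = 0.4, reduced costs: (1.6, 11.6)
  x^k = (0.0, 0.0), subgradient = b - a^T x = 8.0
  y^{k+1} = 0.4 + 0.05*8.0 = 0.8
Step 3: y^k = 0.8, reduced costs: (-0.8, 9.2)
  x^k = (7.0, 0.0), subgradient = b - a^T x = -34.0
  y^{k+1} = 0.8 + 0.05*-34.0 = -0.9
Step 4: y^k = -0.9, reduced costs: (9.4, 19.4)
  x^k = (0.0, 0.0), subgradient = b - a^T x = 8.0
  y^{k+1} = -0.9 + 0.05*8.0 = -0.5
Dual objective at y_4 = -0.5: reduced costs (7.0, 17.0), box minimizer x = (0.0, 0.0)
g(y_4) = b*y + (c1 - a1*y)*x1 + (c2 - a2*y)*x2 = 8*(-0.5) + 7.0*0.0 + 17.0*0.0 = -4.0 + 0.0 + 0.0 = -4.0


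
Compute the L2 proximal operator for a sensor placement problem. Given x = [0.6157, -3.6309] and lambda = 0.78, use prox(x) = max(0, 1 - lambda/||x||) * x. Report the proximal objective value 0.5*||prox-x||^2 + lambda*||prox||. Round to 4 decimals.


Step 1: Compute ||x||.
||x|| = 3.6827
Step 2: Compute scaling factor.
scale = max(0, 1 - 0.78/3.6827) = 0.7882
Step 3: prox(x) = [0.4853, -2.8619]
||prox(x)|| = 2.9027
Step 4: Proximal objective.
0.5*||prox-x||^2 = 0.3042
lambda*||prox|| = 2.2641
Total = 2.5683


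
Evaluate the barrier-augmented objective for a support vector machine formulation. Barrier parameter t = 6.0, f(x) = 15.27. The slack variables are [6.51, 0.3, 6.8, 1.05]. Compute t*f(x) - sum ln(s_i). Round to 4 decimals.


Step 1: Compute log-barrier.
ln values: [1.8733, -1.204, 1.9169, 0.0488]
phi = -(1.8733 - 1.204 + 1.9169 + 0.0488) = -2.6351
Step 2: Compute augmented objective.
t*f(x) = 6.0*15.27 = 91.62
Total = 91.62 - 2.6351 = 88.9849


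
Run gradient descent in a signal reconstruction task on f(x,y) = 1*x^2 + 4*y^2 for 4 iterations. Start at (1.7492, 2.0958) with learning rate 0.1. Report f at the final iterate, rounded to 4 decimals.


Gradient descent on f(x,y) = 1*x^2 + 4*y^2.
Starting point: (1.7492, 2.0958), alpha = 0.1
Step 1: grad_x = 2*1*1.7492 = 3.4984, grad_y = 2*4*2.0958 = 16.7664
  x_1 = 1.7492 - 0.1*3.4984 = 1.3994
  y_1 = 2.0958 - 0.1*16.7664 = 0.4192
Step 2: grad_x = 2*1*1.3994 = 2.7987, grad_y = 2*4*0.4192 = 3.3533
  x_2 = 1.3994 - 0.1*2.7987 = 1.1195
  y_2 = 0.4192 - 0.1*3.3533 = 0.0838
Step 3: grad_x = 2*1*1.1195 = 2.239, grad_y = 2*4*0.0838 = 0.6707
  x_3 = 1.1195 - 0.1*2.239 = 0.8956
  y_3 = 0.0838 - 0.1*0.6707 = 0.0168
Step 4: grad_x = 2*1*0.8956 = 1.7912, grad_y = 2*4*0.0168 = 0.1341
  x_4 = 0.8956 - 0.1*1.7912 = 0.7165
  y_4 = 0.0168 - 0.1*0.1341 = 0.0034
f(0.7165, 0.0034) = 1*0.7165^2 + 4*0.0034^2 = 0.5134


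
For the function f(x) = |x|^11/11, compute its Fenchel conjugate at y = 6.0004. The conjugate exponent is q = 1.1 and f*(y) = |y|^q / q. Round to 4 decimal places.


The conjugate exponent q satisfies 1/p + 1/q = 1.
p = 11, so q = 11/(11 - 1) = 1.1
|y|^q = 6.0004^1.1 = 7.1779
f*(6.0004) = 7.1779 / 1.1 = 6.5254


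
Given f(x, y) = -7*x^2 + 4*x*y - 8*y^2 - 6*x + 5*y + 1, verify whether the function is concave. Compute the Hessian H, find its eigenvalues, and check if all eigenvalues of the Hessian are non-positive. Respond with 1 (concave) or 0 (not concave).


The Hessian of f(x,y) = -7*x^2 + 4*x*y - 8*y^2 - 6*x + 5*y + 1 is:
H = [[-14, 4], [4, -16]]
Trace = -14 - 16 = -30
Determinant = -14*-16 - (4)^2 = 208
Discriminant = (-30)^2 - 4*208 = 68.0
Eigenvalues: lambda_1 = -19.1231, lambda_2 = -10.8769
The function is concave.

1


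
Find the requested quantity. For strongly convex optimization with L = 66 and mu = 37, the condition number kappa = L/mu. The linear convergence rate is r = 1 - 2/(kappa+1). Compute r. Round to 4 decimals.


Step 1: Compute the condition number.
kappa = L/mu = 66/37 = 1.7838
Step 2: Compute the convergence rate.
r = 1 - 2/(kappa + 1) = 1 - 2*mu/(L + mu) = (L - mu)/(L + mu) = 29/103 = 0.2816


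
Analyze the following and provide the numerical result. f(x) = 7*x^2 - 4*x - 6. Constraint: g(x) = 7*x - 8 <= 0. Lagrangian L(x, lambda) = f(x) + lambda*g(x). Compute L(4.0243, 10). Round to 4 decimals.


Step 1: Evaluate f(x).
f(4.0243) = 7*4.0243^2 - 4*4.0243 - 6 = 91.2677
Step 2: Evaluate g(x).
g(4.0243) = 7*4.0243 - 8 = 20.1701
Step 3: Compute Lagrangian.
L = 91.2677 + 10*20.1701 = 292.9687


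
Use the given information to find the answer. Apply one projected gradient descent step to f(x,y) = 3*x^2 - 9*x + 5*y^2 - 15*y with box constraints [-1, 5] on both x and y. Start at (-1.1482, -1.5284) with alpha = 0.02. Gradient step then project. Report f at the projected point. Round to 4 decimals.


Step 1: Compute gradient at (-1.1482, -1.5284).
grad_x = 2*3*-1.1482 - 9 = -15.8892
grad_y = 2*5*-1.5284 - 15 = -30.284
Step 2: Gradient step.
x_raw = -1.1482 - 0.02*-15.8892 = -0.8304
y_raw = -1.5284 - 0.02*-30.284 = -0.9227
Step 3: Project onto [-1, 5].
x_proj = clip(-0.8304) = -0.8304
y_proj = clip(-0.9227) = -0.9227
Step 4: Evaluate f.
f(-0.8304, -0.9227) = 27.6404


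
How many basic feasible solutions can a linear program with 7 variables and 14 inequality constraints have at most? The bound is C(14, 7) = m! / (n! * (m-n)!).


Each vertex corresponds to some choice of n active constraints out of m, so the number of vertices is at most C(m, n) = m! / (n!(m-n)!).
m = 14, n = 7
Numerator: 14 * 13 * 12 * 11 * 10 * 9 * 8
Denominator: 7! = 5040
C(14, 7) = 3432


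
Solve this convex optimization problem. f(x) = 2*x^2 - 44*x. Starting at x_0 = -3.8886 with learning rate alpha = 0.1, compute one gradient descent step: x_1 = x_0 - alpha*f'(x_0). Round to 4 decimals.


We compute the gradient at x_0 and apply the update.
f'(x) = 4*x - 44
f'(-3.8886) = 4*-3.8886 - 44 = -59.5544
x_1 = -3.8886 - 0.1*-59.5544 = 2.0668


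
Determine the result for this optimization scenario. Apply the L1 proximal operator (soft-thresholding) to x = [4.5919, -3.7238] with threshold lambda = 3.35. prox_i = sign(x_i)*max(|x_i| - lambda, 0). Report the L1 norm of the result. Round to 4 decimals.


Soft-thresholding with lambda = 3.35:
prox(4.5919) = sign(4.5919)*max(|4.5919| - 3.35, 0) = 1.2419
prox(-3.7238) = sign(-3.7238)*max(|-3.7238| - 3.35, 0) = -0.3738
prox(x) = [1.2419, -0.3738]
||prox(x)||_1 = 1.2419 + 0.3738 = 1.6157


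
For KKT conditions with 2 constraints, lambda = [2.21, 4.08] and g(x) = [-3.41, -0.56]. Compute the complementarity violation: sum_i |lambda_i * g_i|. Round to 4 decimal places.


KKT complementary slackness check:
lambda_1 * g_1 = 2.21 * -3.41 = -7.5361
lambda_2 * g_2 = 4.08 * -0.56 = -2.2848
Total violation = 7.5361 + 2.2848 = 9.8209


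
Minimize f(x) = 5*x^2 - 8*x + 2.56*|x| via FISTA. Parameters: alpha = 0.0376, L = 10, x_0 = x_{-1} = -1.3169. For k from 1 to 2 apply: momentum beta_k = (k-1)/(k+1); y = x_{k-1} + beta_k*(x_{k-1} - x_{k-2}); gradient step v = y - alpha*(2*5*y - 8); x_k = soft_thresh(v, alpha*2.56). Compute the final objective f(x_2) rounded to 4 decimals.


FISTA on f(x) = 5*x^2 - 8*x + 2.56*|x|
L = 10, alpha = 0.0376
Iteration 1: beta = 0.0, y = -1.3169 + 0.0*(-1.3169 + 1.3169) = -1.3169
  grad(y) = -21.169, v = y - alpha*grad = -0.5209
  prox(v) = soft_thresh(-0.5209, 0.0963) = -0.4247
Iteration 2: beta = 0.3333, y = -0.4247 + 0.3333*(-0.4247 + 1.3169) = -0.1273
  grad(y) = -9.2729, v = y - alpha*grad = 0.2214
  prox(v) = soft_thresh(0.2214, 0.0963) = 0.1251
f(x_2) = 5*0.1251^2 - 8*0.1251 + 2.56*|0.1251| = -0.6024


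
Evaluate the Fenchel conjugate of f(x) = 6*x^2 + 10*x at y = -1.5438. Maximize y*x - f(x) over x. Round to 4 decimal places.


f*(y) = sup_x {y*x - a*x^2 - b*x} = sup_x {(y-b)*x - a*x^2}
FOC: (y - b) - 2a*x = 0 => x* = (y - b)/(2a)
x* = (-1.5438 - 10)/(2*6) = -0.962
f*(-1.5438) = (y-b)^2/(4a) = (-1.5438 - 10)^2/(4*6)
= 133.2593/24 = 5.5525


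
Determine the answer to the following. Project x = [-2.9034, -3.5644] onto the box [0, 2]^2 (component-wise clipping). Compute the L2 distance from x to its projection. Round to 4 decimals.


Project each component onto [0, 2].
clip(-2.9034) = 0.0, clip(-3.5644) = 0.0
Projection = [0.0, 0.0]
Squared diffs: [8.4297, 12.7049]
Distance = sqrt(21.1346) = 4.5972


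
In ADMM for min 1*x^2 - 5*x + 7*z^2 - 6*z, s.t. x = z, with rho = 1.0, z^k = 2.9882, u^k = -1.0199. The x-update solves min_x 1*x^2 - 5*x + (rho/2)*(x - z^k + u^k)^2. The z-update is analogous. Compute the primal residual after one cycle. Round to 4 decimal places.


ADMM iteration with rho = 1.0, z^k = 2.9882, u^k = -1.0199
Step 1: x-update.
Minimize 1*x^2 - 5*x + (1.0/2)*(x - 2.9882 - 1.0199)^2
FOC: (2*1 + 1.0)*x = 5 + 1.0*(2.9882 + 1.0199)
x^{k+1} = 3.0027
Step 2: z-update.
Minimize 7*z^2 - 6*z + (1.0/2)*(3.0027 - z - 1.0199)^2
FOC: (2*7 + 1.0)*z = 6 + 1.0*(3.0027 - 1.0199)
z^{k+1} = 0.5322
Step 3: u-update.
u^{k+1} = -1.0199 + 3.0027 - 0.5322 = 1.4506
Step 4: Primal residual = |3.0027 - 0.5322| = 2.4705


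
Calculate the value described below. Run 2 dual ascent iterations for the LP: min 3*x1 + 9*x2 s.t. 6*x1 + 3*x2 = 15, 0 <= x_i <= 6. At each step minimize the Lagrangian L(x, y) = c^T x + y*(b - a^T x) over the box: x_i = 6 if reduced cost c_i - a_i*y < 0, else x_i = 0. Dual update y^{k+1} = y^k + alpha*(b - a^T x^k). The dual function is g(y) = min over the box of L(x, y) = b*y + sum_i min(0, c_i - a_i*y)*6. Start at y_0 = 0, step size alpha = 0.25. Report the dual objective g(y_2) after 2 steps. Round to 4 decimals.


Dual ascent for LP: min 3*x1 + 9*x2, 6*x1 + 3*x2 = 15, 0 <= x_i <= 6
Step 1: y^k = 0.0, reduced costs: (3.0, 9.0)
  x^k = (0.0, 0.0), subgradient = b - a^T x = 15.0
  y^{k+1} = 0.0 + 0.25*15.0 = 3.75
Step 2: y^k = 3.75, reduced costs: (-19.5, -2.25)
  x^k = (6.0, 6.0), subgradient = b - a^T x = -39.0
  y^{k+1} = 3.75 + 0.25*-39.0 = -6.0
Dual objective at y_2 = -6.0: reduced costs (39.0, 27.0), box minimizer x = (0.0, 0.0)
g(y_2) = b*y + (c1 - a1*y)*x1 + (c2 - a2*y)*x2 = 15*(-6.0) + 39.0*0.0 + 27.0*0.0 = -90.0 + 0.0 + 0.0 = -90.0


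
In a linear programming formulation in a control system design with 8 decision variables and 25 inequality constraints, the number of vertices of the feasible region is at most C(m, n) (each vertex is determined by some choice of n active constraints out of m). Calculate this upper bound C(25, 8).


Each vertex corresponds to some choice of n active constraints out of m, so the number of vertices is at most C(m, n) = m! / (n!(m-n)!).
m = 25, n = 8
Numerator: 25 * 24 * 23 * 22 * 21 * 20 * 19 * 18
Denominator: 8! = 40320
C(25, 8) = 1081575


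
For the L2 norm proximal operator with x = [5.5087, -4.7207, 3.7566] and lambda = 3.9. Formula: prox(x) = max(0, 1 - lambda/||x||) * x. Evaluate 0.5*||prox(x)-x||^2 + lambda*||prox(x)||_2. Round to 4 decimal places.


Step 1: Compute ||x||.
||x|| = 8.1696
Step 2: Compute scaling factor.
scale = max(0, 1 - 3.9/8.1696) = 0.5226
Step 3: prox(x) = [2.879, -2.4671, 1.9633]
||prox(x)|| = 4.2696
Step 4: Proximal objective.
0.5*||prox-x||^2 = 7.605
lambda*||prox|| = 16.6514
Total = 24.2566


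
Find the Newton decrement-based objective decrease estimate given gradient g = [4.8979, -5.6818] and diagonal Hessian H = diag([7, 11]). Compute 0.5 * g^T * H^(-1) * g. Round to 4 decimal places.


Step 1: H is diagonal, so H^(-1) * g = [0.6997, -0.5165].
Step 2: g^T H^(-1) g = sum_i g_i^2 / H_ii
  = (4.8979)^2/7 + (-5.6818)^2/11
  = 3.4271 + 2.9348 = 6.3619
Step 3: Objective decrease = 0.5 * g^T H^(-1) g = 3.1809


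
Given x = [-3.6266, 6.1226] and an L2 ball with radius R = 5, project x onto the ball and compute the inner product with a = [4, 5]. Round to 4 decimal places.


Step 1: Compute ||x|| (intermediates to 6 decimals).
||x|| = sqrt((-3.6266)^2 + 6.1226^2) = 7.11607
Step 2: Project.
Since ||x|| > R, scale = R/||x|| = 5/7.11607 = 0.702635, proj(x) = scale * x
proj(x) = [-2.548176, 4.301953]
Step 3: Dot product.
a^T * proj(x) = 4*(-2.548176) + 5*4.301953 = 11.3171


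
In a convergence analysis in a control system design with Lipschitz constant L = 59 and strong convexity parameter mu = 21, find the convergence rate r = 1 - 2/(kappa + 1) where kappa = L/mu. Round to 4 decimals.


Step 1: Compute the condition number.
kappa = L/mu = 59/21 = 2.8095
Step 2: Compute the convergence rate.
r = 1 - 2/(kappa + 1) = 1 - 2*mu/(L + mu) = (L - mu)/(L + mu) = 38/80 = 0.475


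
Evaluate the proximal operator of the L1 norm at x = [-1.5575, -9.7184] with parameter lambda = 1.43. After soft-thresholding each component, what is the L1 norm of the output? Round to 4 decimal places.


Soft-thresholding with lambda = 1.43:
prox(-1.5575) = sign(-1.5575)*max(|-1.5575| - 1.43, 0) = -0.1275
prox(-9.7184) = sign(-9.7184)*max(|-9.7184| - 1.43, 0) = -8.2884
prox(x) = [-0.1275, -8.2884]
||prox(x)||_1 = 0.1275 + 8.2884 = 8.4159


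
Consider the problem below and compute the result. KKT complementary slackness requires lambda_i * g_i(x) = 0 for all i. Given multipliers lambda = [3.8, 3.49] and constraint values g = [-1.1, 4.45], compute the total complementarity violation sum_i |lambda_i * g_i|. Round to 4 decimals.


KKT complementary slackness check:
lambda_1 * g_1 = 3.8 * -1.1 = -4.18
lambda_2 * g_2 = 3.49 * 4.45 = 15.5305
Total violation = 4.18 + 15.5305 = 19.7105


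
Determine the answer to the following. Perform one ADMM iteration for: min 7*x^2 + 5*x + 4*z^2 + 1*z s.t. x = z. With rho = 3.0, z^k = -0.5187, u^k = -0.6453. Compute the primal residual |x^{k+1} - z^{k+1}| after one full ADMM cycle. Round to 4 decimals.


ADMM iteration with rho = 3.0, z^k = -0.5187, u^k = -0.6453
Step 1: x-update.
Minimize 7*x^2 + 5*x + (3.0/2)*(x + 0.5187 - 0.6453)^2
FOC: (2*7 + 3.0)*x = -5 + 3.0*(-0.5187 + 0.6453)
x^{k+1} = -0.2718
Step 2: z-update.
Minimize 4*z^2 + 1*z + (3.0/2)*(-0.2718 - z - 0.6453)^2
FOC: (2*4 + 3.0)*z = -1 + 3.0*(-0.2718 - 0.6453)
z^{k+1} = -0.341
Step 3: u-update.
u^{k+1} = -0.6453 - 0.2718 + 0.341 = -0.5761
Step 4: Primal residual = |-0.2718 + 0.341| = 0.0692


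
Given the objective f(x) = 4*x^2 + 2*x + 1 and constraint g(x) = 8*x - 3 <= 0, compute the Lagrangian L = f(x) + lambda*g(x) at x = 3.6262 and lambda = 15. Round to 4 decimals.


Step 1: Evaluate f(x).
f(3.6262) = 4*3.6262^2 + 2*3.6262 + 1 = 60.8497
Step 2: Evaluate g(x).
g(3.6262) = 8*3.6262 - 3 = 26.0096
Step 3: Compute Lagrangian.
L = 60.8497 + 15*26.0096 = 450.9937


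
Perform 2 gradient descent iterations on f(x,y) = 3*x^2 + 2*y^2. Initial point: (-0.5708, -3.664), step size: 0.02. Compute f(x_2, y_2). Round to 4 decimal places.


Gradient descent on f(x,y) = 3*x^2 + 2*y^2.
Starting point: (-0.5708, -3.664), alpha = 0.02
Step 1: grad_x = 2*3*-0.5708 = -3.4248, grad_y = 2*2*-3.664 = -14.656
  x_1 = -0.5708 - 0.02*-3.4248 = -0.5023
  y_1 = -3.664 - 0.02*-14.656 = -3.3709
Step 2: grad_x = 2*3*-0.5023 = -3.0138, grad_y = 2*2*-3.3709 = -13.4835
  x_2 = -0.5023 - 0.02*-3.0138 = -0.442
  y_2 = -3.3709 - 0.02*-13.4835 = -3.1012
f(-0.442, -3.1012) = 3*(-0.442)^2 + 2*(-3.1012)^2 = 19.8212


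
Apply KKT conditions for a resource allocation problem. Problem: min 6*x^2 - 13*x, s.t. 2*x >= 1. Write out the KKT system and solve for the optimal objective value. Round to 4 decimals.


Step 1: Try lambda = 0 (constraint inactive).
Stationarity: 2*6*x - 13 = 0
x* = 13/(2*6) = 13/12 = 1.0833 (rounded; the exact value 13/12 is used below)
Check constraint: 2*1.0833 = 2.1666 >= 1 -- satisfied.
Step 2: Compute optimal value.
f(x*) = 6*(13/12)^2 - 13*(13/12) = -7.0417


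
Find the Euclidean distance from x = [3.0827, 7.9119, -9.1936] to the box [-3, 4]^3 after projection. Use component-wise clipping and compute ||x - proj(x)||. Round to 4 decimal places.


Project each component onto [-3, 4].
clip(3.0827) = 3.0827, clip(7.9119) = 4.0, clip(-9.1936) = -3.0
Projection = [3.0827, 4.0, -3.0]
Squared diffs: [0.0, 15.303, 38.3607]
Distance = sqrt(53.6637) = 7.3255


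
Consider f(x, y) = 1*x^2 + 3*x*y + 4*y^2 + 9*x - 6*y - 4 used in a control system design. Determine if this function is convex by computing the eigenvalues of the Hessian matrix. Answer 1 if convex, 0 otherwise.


The Hessian of f(x,y) = 1*x^2 + 3*x*y + 4*y^2 + 9*x - 6*y - 4 is:
H = [[2, 3], [3, 8]]
Trace = 2 + 8 = 10
Determinant = 2*8 - (3)^2 = 7
Discriminant = (10)^2 - 4*7 = 72.0
Eigenvalues: lambda_1 = 0.7574, lambda_2 = 9.2426
The function is convex.

1


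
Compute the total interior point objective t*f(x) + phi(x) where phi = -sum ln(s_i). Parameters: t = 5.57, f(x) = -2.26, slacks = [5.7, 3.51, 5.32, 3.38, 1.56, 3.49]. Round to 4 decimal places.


Step 1: Compute log-barrier.
ln values: [1.7405, 1.2556, 1.6715, 1.2179, 0.4447, 1.2499]
phi = -(1.7405 + 1.2556 + 1.6715 + 1.2179 + 0.4447 + 1.2499) = -7.58
Step 2: Compute augmented objective.
t*f(x) = 5.57*-2.26 = -12.5882
Total = -12.5882 - 7.58 = -20.1682


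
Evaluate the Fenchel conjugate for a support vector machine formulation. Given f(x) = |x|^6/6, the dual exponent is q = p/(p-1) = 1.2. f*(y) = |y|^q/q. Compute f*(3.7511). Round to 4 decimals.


The conjugate exponent q satisfies 1/p + 1/q = 1.
p = 6, so q = 6/(6 - 1) = 1.2
|y|^q = 3.7511^1.2 = 4.8864
f*(3.7511) = 4.8864 / 1.2 = 4.072


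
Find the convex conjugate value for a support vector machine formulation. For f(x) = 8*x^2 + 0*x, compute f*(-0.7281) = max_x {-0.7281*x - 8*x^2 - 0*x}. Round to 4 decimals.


f*(y) = sup_x {y*x - a*x^2 - b*x} = sup_x {(y-b)*x - a*x^2}
FOC: (y - b) - 2a*x = 0 => x* = (y - b)/(2a)
x* = (-0.7281 - 0)/(2*8) = -0.0455
f*(-0.7281) = (y-b)^2/(4a) = (-0.7281 - 0)^2/(4*8)
= 0.5301/32 = 0.0166


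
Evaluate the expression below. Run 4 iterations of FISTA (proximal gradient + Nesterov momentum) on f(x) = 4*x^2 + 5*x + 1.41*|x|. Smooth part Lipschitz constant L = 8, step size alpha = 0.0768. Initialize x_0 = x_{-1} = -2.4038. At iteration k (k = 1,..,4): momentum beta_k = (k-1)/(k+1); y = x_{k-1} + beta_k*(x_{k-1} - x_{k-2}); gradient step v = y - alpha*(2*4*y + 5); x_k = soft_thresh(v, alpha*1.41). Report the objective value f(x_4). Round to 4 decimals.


FISTA on f(x) = 4*x^2 + 5*x + 1.41*|x|
L = 8, alpha = 0.0768
Iteration 1: beta = 0.0, y = -2.4038 + 0.0*(-2.4038 + 2.4038) = -2.4038
  grad(y) = -14.2304, v = y - alpha*grad = -1.3109
  prox(v) = soft_thresh(-1.3109, 0.1083) = -1.2026
Iteration 2: beta = 0.3333, y = -1.2026 + 0.3333*(-1.2026 + 2.4038) = -0.8022
  grad(y) = -1.4178, v = y - alpha*grad = -0.6933
  prox(v) = soft_thresh(-0.6933, 0.1083) = -0.585
Iteration 3: beta = 0.5, y = -0.585 + 0.5*(-0.585 + 1.2026) = -0.2763
  grad(y) = 2.7899, v = y - alpha*grad = -0.4905
  prox(v) = soft_thresh(-0.4905, 0.1083) = -0.3822
Iteration 4: beta = 0.6, y = -0.3822 + 0.6*(-0.3822 + 0.585) = -0.2606
  grad(y) = 2.9156, v = y - alpha*grad = -0.4845
  prox(v) = soft_thresh(-0.4845, 0.1083) = -0.3762
f(x_4) = 4*(-0.3762)^2 + 5*(-0.3762) + 1.41*|-0.3762| = -0.7844


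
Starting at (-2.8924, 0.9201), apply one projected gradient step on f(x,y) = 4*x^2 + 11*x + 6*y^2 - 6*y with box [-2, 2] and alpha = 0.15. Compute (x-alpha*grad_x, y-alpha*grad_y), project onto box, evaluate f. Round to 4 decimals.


Step 1: Compute gradient at (-2.8924, 0.9201).
grad_x = 2*4*-2.8924 + 11 = -12.1392
grad_y = 2*6*0.9201 - 6 = 5.0412
Step 2: Gradient step.
x_raw = -2.8924 - 0.15*-12.1392 = -1.0715
y_raw = 0.9201 - 0.15*5.0412 = 0.1639
Step 3: Project onto [-2, 2].
x_proj = clip(-1.0715) = -1.0715
y_proj = clip(0.1639) = 0.1639
Step 4: Evaluate f.
f(-1.0715, 0.1639) = -8.0164


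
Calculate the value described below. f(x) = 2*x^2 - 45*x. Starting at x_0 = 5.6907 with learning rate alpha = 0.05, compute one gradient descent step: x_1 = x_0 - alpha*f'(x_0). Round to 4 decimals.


We compute the gradient at x_0 and apply the update.
f'(x) = 4*x - 45
f'(5.6907) = 4*5.6907 - 45 = -22.2372
x_1 = 5.6907 - 0.05*-22.2372 = 6.8026


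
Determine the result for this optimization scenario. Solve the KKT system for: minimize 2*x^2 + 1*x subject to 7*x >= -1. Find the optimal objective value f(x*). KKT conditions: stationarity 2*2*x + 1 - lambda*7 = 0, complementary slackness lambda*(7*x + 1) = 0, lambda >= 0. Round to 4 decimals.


Step 1: Try lambda = 0 (constraint inactive).
x_unc = -1/(2*2) = -0.25
Check: 7*-0.25 = -1.75 < -1 -- violated!
Step 2: Constraint must be active: 7*x = -1
x* = -1/7 = -0.1429 (rounded; the exact value -1/7 is used below)
lambda = (2*2*(-1/7) + 1)/7 = 0.0612
Step 3: Compute optimal value.
f(x*) = 2*(-1/7)^2 + 1*(-1/7) = -0.102


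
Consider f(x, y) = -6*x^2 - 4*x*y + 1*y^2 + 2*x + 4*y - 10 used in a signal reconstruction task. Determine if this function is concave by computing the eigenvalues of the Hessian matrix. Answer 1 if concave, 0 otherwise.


The Hessian of f(x,y) = -6*x^2 - 4*x*y + 1*y^2 + 2*x + 4*y - 10 is:
H = [[-12, -4], [-4, 2]]
Trace = -12 + 2 = -10
Determinant = -12*2 - (-4)^2 = -40
Discriminant = (-10)^2 - 4*-40 = 260.0
Eigenvalues: lambda_1 = -13.0623, lambda_2 = 3.0623
The function is not concave.

0


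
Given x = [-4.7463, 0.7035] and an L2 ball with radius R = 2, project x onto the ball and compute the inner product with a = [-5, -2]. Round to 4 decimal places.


Step 1: Compute ||x|| (intermediates to 6 decimals).
||x|| = sqrt((-4.7463)^2 + 0.7035^2) = 4.798153
Step 2: Project.
Since ||x|| > R, scale = R/||x|| = 2/4.798153 = 0.416827, proj(x) = scale * x
proj(x) = [-1.978386, 0.293238]
Step 3: Dot product.
a^T * proj(x) = -5*(-1.978386) - 2*0.293238 = 9.3055


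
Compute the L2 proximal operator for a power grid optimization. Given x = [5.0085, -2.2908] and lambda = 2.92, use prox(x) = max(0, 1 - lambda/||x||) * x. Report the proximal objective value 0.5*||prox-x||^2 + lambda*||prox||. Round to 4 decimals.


Step 1: Compute ||x||.
||x|| = 5.5075
Step 2: Compute scaling factor.
scale = max(0, 1 - 2.92/5.5075) = 0.4698
Step 3: prox(x) = [2.3531, -1.0763]
||prox(x)|| = 2.5875
Step 4: Proximal objective.
0.5*||prox-x||^2 = 4.2632
lambda*||prox|| = 7.5555
Total = 11.8188


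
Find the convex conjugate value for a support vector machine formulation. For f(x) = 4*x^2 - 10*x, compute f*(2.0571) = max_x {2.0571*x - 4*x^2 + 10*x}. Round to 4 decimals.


f*(y) = sup_x {y*x - a*x^2 - b*x} = sup_x {(y-b)*x - a*x^2}
FOC: (y - b) - 2a*x = 0 => x* = (y - b)/(2a)
x* = (2.0571 + 10)/(2*4) = 1.5071
f*(2.0571) = (y-b)^2/(4a) = (2.0571 + 10)^2/(4*4)
= 145.3737/16 = 9.0859


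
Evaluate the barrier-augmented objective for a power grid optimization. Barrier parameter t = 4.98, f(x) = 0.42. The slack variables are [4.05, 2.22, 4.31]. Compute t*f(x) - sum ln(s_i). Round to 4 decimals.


Step 1: Compute log-barrier.
ln values: [1.3987, 0.7975, 1.4609]
phi = -(1.3987 + 0.7975 + 1.4609) = -3.6572
Step 2: Compute augmented objective.
t*f(x) = 4.98*0.42 = 2.0916
Total = 2.0916 - 3.6572 = -1.5656


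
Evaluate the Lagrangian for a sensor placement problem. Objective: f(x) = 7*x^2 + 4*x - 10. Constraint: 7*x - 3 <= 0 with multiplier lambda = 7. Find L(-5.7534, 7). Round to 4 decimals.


Step 1: Evaluate f(x).
f(-5.7534) = 7*(-5.7534)^2 + 4*(-5.7534) - 10 = 198.6977
Step 2: Evaluate g(x).
g(-5.7534) = 7*-5.7534 - 3 = -43.2738
Step 3: Compute Lagrangian.
L = 198.6977 + 7*-43.2738 = -104.2189


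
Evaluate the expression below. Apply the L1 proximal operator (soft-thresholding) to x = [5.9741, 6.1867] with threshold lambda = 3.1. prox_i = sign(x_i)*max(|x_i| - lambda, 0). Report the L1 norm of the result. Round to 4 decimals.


Soft-thresholding with lambda = 3.1:
prox(5.9741) = sign(5.9741)*max(|5.9741| - 3.1, 0) = 2.8741
prox(6.1867) = sign(6.1867)*max(|6.1867| - 3.1, 0) = 3.0867
prox(x) = [2.8741, 3.0867]
||prox(x)||_1 = 2.8741 + 3.0867 = 5.9608


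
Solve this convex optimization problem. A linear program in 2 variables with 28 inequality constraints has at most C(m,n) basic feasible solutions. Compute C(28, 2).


Each vertex corresponds to some choice of n active constraints out of m, so the number of vertices is at most C(m, n) = m! / (n!(m-n)!).
m = 28, n = 2
Numerator: 28 * 27
Denominator: 2! = 2
C(28, 2) = 378


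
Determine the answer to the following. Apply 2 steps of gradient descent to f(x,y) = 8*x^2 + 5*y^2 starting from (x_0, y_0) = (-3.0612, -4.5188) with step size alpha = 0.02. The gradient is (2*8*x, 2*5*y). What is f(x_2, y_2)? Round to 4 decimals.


Gradient descent on f(x,y) = 8*x^2 + 5*y^2.
Starting point: (-3.0612, -4.5188), alpha = 0.02
Step 1: grad_x = 2*8*-3.0612 = -48.9792, grad_y = 2*5*-4.5188 = -45.188
  x_1 = -3.0612 - 0.02*-48.9792 = -2.0816
  y_1 = -4.5188 - 0.02*-45.188 = -3.615
Step 2: grad_x = 2*8*-2.0816 = -33.3059, grad_y = 2*5*-3.615 = -36.1504
  x_2 = -2.0816 - 0.02*-33.3059 = -1.4155
  y_2 = -3.615 - 0.02*-36.1504 = -2.892
f(-1.4155, -2.892) = 8*(-1.4155)^2 + 5*(-2.892)^2 = 57.8483


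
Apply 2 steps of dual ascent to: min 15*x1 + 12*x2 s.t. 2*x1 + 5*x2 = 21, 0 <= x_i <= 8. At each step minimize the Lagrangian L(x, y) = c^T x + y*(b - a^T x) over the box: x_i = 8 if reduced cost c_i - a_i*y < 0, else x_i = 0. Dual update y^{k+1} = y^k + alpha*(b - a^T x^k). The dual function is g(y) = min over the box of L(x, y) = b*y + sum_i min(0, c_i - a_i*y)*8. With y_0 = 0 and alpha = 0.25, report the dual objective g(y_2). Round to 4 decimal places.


Dual ascent for LP: min 15*x1 + 12*x2, 2*x1 + 5*x2 = 21, 0 <= x_i <= 8
Step 1: y^k = 0.0, reduced costs: (15.0, 12.0)
  x^k = (0.0, 0.0), subgradient = b - a^T x = 21.0
  y^{k+1} = 0.0 + 0.25*21.0 = 5.25
Step 2: y^k = 5.25, reduced costs: (4.5, -14.25)
  x^k = (0.0, 8.0), subgradient = b - a^T x = -19.0
  y^{k+1} = 5.25 + 0.25*-19.0 = 0.5
Dual objective at y_2 = 0.5: reduced costs (14.0, 9.5), box minimizer x = (0.0, 0.0)
g(y_2) = b*y + (c1 - a1*y)*x1 + (c2 - a2*y)*x2 = 21*0.5 + 14.0*0.0 + 9.5*0.0 = 10.5 + 0.0 + 0.0 = 10.5


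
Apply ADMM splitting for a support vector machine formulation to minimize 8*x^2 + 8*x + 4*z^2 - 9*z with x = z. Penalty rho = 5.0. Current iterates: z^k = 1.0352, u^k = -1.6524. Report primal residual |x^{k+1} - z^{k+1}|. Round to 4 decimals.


ADMM iteration with rho = 5.0, z^k = 1.0352, u^k = -1.6524
Step 1: x-update.
Minimize 8*x^2 + 8*x + (5.0/2)*(x - 1.0352 - 1.6524)^2
FOC: (2*8 + 5.0)*x = -8 + 5.0*(1.0352 + 1.6524)
x^{k+1} = 0.259
Step 2: z-update.
Minimize 4*z^2 - 9*z + (5.0/2)*(0.259 - z - 1.6524)^2
FOC: (2*4 + 5.0)*z = 9 + 5.0*(0.259 - 1.6524)
z^{k+1} = 0.1564
Step 3: u-update.
u^{k+1} = -1.6524 + 0.259 - 0.1564 = -1.5498
Step 4: Primal residual = |0.259 - 0.1564| = 0.1026


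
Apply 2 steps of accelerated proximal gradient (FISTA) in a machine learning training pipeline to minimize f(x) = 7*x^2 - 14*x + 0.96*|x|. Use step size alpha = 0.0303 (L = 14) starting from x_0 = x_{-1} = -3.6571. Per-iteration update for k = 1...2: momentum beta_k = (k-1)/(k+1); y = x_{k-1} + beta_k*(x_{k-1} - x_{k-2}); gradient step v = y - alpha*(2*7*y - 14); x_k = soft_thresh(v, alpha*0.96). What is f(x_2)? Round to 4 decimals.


FISTA on f(x) = 7*x^2 - 14*x + 0.96*|x|
L = 14, alpha = 0.0303
Iteration 1: beta = 0.0, y = -3.6571 + 0.0*(-3.6571 + 3.6571) = -3.6571
  grad(y) = -65.1994, v = y - alpha*grad = -1.6816
  prox(v) = soft_thresh(-1.6816, 0.0291) = -1.6525
Iteration 2: beta = 0.3333, y = -1.6525 + 0.3333*(-1.6525 + 3.6571) = -0.9843
  grad(y) = -27.7796, v = y - alpha*grad = -0.1425
  prox(v) = soft_thresh(-0.1425, 0.0291) = -0.1134
f(x_2) = 7*(-0.1134)^2 - 14*(-0.1134) + 0.96*|-0.1134| = 1.7873


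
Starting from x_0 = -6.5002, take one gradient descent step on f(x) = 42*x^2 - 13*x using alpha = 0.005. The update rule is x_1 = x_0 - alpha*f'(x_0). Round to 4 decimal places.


We compute the gradient at x_0 and apply the update.
f'(x) = 84*x - 13
f'(-6.5002) = 84*-6.5002 - 13 = -559.0168
x_1 = -6.5002 - 0.005*-559.0168 = -3.7051


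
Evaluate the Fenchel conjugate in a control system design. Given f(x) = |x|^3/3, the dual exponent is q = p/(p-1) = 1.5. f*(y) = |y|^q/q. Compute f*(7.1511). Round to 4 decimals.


The conjugate exponent q satisfies 1/p + 1/q = 1.
p = 3, so q = 3/(3 - 1) = 1.5
|y|^q = 7.1511^1.5 = 19.1231
f*(7.1511) = 19.1231 / 1.5 = 12.7488


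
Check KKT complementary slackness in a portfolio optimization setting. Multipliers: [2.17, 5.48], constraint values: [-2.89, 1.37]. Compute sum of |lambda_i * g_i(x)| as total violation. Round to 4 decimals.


KKT complementary slackness check:
lambda_1 * g_1 = 2.17 * -2.89 = -6.2713
lambda_2 * g_2 = 5.48 * 1.37 = 7.5076
Total violation = 6.2713 + 7.5076 = 13.7789


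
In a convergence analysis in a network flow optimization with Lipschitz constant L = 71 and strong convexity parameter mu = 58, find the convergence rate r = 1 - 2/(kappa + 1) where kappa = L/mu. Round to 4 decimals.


Step 1: Compute the condition number.
kappa = L/mu = 71/58 = 1.2241
Step 2: Compute the convergence rate.
r = 1 - 2/(kappa + 1) = 1 - 2*mu/(L + mu) = (L - mu)/(L + mu) = 13/129 = 0.1008


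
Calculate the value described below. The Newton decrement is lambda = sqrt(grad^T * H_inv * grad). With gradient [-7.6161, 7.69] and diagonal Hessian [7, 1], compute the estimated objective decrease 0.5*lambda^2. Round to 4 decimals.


Step 1: H is diagonal, so H^(-1) * g = [-1.088, 7.69].
Step 2: g^T H^(-1) g = sum_i g_i^2 / H_ii
  = (-7.6161)^2/7 + (7.69)^2/1
  = 8.2864 + 59.1361 = 67.4225
Step 3: Objective decrease = 0.5 * g^T H^(-1) g = 33.7113


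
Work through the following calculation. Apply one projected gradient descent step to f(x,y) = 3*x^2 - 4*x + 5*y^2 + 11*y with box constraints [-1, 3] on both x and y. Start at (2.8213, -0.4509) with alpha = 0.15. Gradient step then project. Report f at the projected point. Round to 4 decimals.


Step 1: Compute gradient at (2.8213, -0.4509).
grad_x = 2*3*2.8213 - 4 = 12.9278
grad_y = 2*5*-0.4509 + 11 = 6.491
Step 2: Gradient step.
x_raw = 2.8213 - 0.15*12.9278 = 0.8821
y_raw = -0.4509 - 0.15*6.491 = -1.4246
Step 3: Project onto [-1, 3].
x_proj = clip(0.8821) = 0.8821
y_proj = clip(-1.4246) = -1.0
Step 4: Evaluate f.
f(0.8821, -1.0) = -7.1941


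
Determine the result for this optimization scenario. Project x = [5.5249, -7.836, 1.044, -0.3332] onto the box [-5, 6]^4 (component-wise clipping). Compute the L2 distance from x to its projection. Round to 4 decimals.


Project each component onto [-5, 6].
clip(5.5249) = 5.5249, clip(-7.836) = -5.0, clip(1.044) = 1.044, clip(-0.3332) = -0.3332
Projection = [5.5249, -5.0, 1.044, -0.3332]
Squared diffs: [0.0, 8.0429, 0.0, 0.0]
Distance = sqrt(8.0429) = 2.836


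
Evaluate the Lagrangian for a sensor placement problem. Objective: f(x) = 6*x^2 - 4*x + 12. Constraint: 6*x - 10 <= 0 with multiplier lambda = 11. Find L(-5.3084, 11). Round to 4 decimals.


Step 1: Evaluate f(x).
f(-5.3084) = 6*(-5.3084)^2 - 4*(-5.3084) + 12 = 202.3083
Step 2: Evaluate g(x).
g(-5.3084) = 6*-5.3084 - 10 = -41.8504
Step 3: Compute Lagrangian.
L = 202.3083 + 11*-41.8504 = -258.0461


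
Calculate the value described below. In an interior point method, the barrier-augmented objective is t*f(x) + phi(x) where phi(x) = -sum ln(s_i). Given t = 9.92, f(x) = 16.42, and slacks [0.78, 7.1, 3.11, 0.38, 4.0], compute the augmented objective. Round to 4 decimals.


Step 1: Compute log-barrier.
ln values: [-0.2485, 1.9601, 1.1346, -0.9676, 1.3863]
phi = -(-0.2485 + 1.9601 + 1.1346 - 0.9676 + 1.3863) = -3.265
Step 2: Compute augmented objective.
t*f(x) = 9.92*16.42 = 162.8864
Total = 162.8864 - 3.265 = 159.6214


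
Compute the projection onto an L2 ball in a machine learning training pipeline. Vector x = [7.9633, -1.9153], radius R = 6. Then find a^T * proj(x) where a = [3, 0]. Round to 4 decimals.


Step 1: Compute ||x|| (intermediates to 6 decimals).
||x|| = sqrt(7.9633^2 + (-1.9153)^2) = 8.190392
Step 2: Project.
Since ||x|| > R, scale = R/||x|| = 6/8.190392 = 0.732566, proj(x) = scale * x
proj(x) = [5.833643, -1.403084]
Step 3: Dot product.
a^T * proj(x) = 3*5.833643 + 0*(-1.403084) = 17.5009


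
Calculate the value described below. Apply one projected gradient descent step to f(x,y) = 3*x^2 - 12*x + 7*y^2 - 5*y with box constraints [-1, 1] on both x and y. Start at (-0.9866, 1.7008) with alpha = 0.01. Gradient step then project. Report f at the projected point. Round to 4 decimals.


Step 1: Compute gradient at (-0.9866, 1.7008).
grad_x = 2*3*-0.9866 - 12 = -17.9196
grad_y = 2*7*1.7008 - 5 = 18.8112
Step 2: Gradient step.
x_raw = -0.9866 - 0.01*-17.9196 = -0.8074
y_raw = 1.7008 - 0.01*18.8112 = 1.5127
Step 3: Project onto [-1, 1].
x_proj = clip(-0.8074) = -0.8074
y_proj = clip(1.5127) = 1.0
Step 4: Evaluate f.
f(-0.8074, 1.0) = 13.6446


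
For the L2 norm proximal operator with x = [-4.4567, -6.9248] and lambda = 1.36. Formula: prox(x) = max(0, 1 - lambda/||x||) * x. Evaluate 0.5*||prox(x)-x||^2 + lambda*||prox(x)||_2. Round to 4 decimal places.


Step 1: Compute ||x||.
||x|| = 8.235
Step 2: Compute scaling factor.
scale = max(0, 1 - 1.36/8.235) = 0.8349
Step 3: prox(x) = [-3.7207, -5.7812]
||prox(x)|| = 6.875
Step 4: Proximal objective.
0.5*||prox-x||^2 = 0.9248
lambda*||prox|| = 9.35
Total = 10.2748


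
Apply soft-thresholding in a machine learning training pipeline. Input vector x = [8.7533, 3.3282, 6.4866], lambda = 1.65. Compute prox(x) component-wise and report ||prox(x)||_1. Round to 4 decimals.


Soft-thresholding with lambda = 1.65:
prox(8.7533) = sign(8.7533)*max(|8.7533| - 1.65, 0) = 7.1033
prox(3.3282) = sign(3.3282)*max(|3.3282| - 1.65, 0) = 1.6782
prox(6.4866) = sign(6.4866)*max(|6.4866| - 1.65, 0) = 4.8366
prox(x) = [7.1033, 1.6782, 4.8366]
||prox(x)||_1 = 7.1033 + 1.6782 + 4.8366 = 13.6181


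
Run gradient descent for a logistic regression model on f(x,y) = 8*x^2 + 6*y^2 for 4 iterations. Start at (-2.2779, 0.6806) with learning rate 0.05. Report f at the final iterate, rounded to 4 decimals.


Gradient descent on f(x,y) = 8*x^2 + 6*y^2.
Starting point: (-2.2779, 0.6806), alpha = 0.05
Step 1: grad_x = 2*8*-2.2779 = -36.4464, grad_y = 2*6*0.6806 = 8.1672
  x_1 = -2.2779 - 0.05*-36.4464 = -0.4556
  y_1 = 0.6806 - 0.05*8.1672 = 0.2722
Step 2: grad_x = 2*8*-0.4556 = -7.2893, grad_y = 2*6*0.2722 = 3.2669
  x_2 = -0.4556 - 0.05*-7.2893 = -0.0911
  y_2 = 0.2722 - 0.05*3.2669 = 0.1089
Step 3: grad_x = 2*8*-0.0911 = -1.4579, grad_y = 2*6*0.1089 = 1.3068
  x_3 = -0.0911 - 0.05*-1.4579 = -0.0182
  y_3 = 0.1089 - 0.05*1.3068 = 0.0436
Step 4: grad_x = 2*8*-0.0182 = -0.2916, grad_y = 2*6*0.0436 = 0.5227
  x_4 = -0.0182 - 0.05*-0.2916 = -0.0036
  y_4 = 0.0436 - 0.05*0.5227 = 0.0174
f(-0.0036, 0.0174) = 8*(-0.0036)^2 + 6*0.0174^2 = 0.0019


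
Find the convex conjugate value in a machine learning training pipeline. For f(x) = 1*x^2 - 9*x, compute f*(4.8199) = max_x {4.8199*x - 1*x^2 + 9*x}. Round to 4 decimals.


f*(y) = sup_x {y*x - a*x^2 - b*x} = sup_x {(y-b)*x - a*x^2}
FOC: (y - b) - 2a*x = 0 => x* = (y - b)/(2a)
x* = (4.8199 + 9)/(2*1) = 6.91
f*(4.8199) = (y-b)^2/(4a) = (4.8199 + 9)^2/(4*1)
= 190.9896/4 = 47.7474


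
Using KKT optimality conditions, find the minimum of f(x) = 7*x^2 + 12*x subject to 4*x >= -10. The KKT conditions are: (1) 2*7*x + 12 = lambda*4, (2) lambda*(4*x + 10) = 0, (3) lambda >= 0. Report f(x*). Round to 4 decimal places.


Step 1: Try lambda = 0 (constraint inactive).
Stationarity: 2*7*x + 12 = 0
x* = -12/(2*7) = -6/7 = -0.8571 (rounded; the exact value -6/7 is used below)
Check constraint: 4*-0.8571 = -3.4284 >= -10 -- satisfied.
Step 2: Compute optimal value.
f(x*) = 7*(-6/7)^2 + 12*(-6/7) = -5.1429


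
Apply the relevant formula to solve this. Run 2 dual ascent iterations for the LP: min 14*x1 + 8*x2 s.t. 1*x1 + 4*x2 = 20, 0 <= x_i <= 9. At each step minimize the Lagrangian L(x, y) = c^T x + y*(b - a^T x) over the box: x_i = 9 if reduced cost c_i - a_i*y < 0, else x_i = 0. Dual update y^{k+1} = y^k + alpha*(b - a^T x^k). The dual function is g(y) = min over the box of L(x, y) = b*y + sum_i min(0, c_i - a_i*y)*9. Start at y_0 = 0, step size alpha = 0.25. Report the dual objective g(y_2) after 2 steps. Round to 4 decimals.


Dual ascent for LP: min 14*x1 + 8*x2, 1*x1 + 4*x2 = 20, 0 <= x_i <= 9
Step 1: y^k = 0.0, reduced costs: (14.0, 8.0)
  x^k = (0.0, 0.0), subgradient = b - a^T x = 20.0
  y^{k+1} = 0.0 + 0.25*20.0 = 5.0
Step 2: y^k = 5.0, reduced costs: (9.0, -12.0)
  x^k = (0.0, 9.0), subgradient = b - a^T x = -16.0
  y^{k+1} = 5.0 + 0.25*-16.0 = 1.0
Dual objective at y_2 = 1.0: reduced costs (13.0, 4.0), box minimizer x = (0.0, 0.0)
g(y_2) = b*y + (c1 - a1*y)*x1 + (c2 - a2*y)*x2 = 20*1.0 + 13.0*0.0 + 4.0*0.0 = 20.0 + 0.0 + 0.0 = 20.0


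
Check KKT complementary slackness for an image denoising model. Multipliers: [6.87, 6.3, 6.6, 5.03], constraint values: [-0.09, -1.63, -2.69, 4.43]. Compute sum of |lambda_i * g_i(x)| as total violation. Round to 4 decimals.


KKT complementary slackness check:
lambda_1 * g_1 = 6.87 * -0.09 = -0.6183
lambda_2 * g_2 = 6.3 * -1.63 = -10.269
lambda_3 * g_3 = 6.6 * -2.69 = -17.754
lambda_4 * g_4 = 5.03 * 4.43 = 22.2829
Total violation = 0.6183 + 10.269 + 17.754 + 22.2829 = 50.9242


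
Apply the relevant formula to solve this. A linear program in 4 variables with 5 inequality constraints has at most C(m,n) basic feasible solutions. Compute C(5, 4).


Each vertex corresponds to some choice of n active constraints out of m, so the number of vertices is at most C(m, n) = m! / (n!(m-n)!).
m = 5, n = 4
Numerator: 5 * 4 * 3 * 2
Denominator: 4! = 24
C(5, 4) = 5


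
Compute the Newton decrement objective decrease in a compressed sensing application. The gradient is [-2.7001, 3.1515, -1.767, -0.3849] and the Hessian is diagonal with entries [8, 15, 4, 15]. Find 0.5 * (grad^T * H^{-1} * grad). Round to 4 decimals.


Step 1: H is diagonal, so H^(-1) * g = [-0.3375, 0.2101, -0.4418, -0.0257].
Step 2: g^T H^(-1) g = sum_i g_i^2 / H_ii
  = (-2.7001)^2/8 + (3.1515)^2/15 + (-1.767)^2/4 + (-0.3849)^2/15
  = 0.9113 + 0.6621 + 0.7806 + 0.0099 = 2.3639
Step 3: Objective decrease = 0.5 * g^T H^(-1) g = 1.1819


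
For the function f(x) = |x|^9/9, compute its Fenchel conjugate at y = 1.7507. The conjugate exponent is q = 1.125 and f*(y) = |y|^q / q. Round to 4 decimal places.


The conjugate exponent q satisfies 1/p + 1/q = 1.
p = 9, so q = 9/(9 - 1) = 1.125
|y|^q = 1.7507^1.125 = 1.8776
f*(1.7507) = 1.8776 / 1.125 = 1.669


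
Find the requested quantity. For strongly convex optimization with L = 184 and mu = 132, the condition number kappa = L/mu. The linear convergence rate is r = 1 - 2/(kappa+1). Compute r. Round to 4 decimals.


Step 1: Compute the condition number.
kappa = L/mu = 184/132 = 1.3939
Step 2: Compute the convergence rate.
r = 1 - 2/(kappa + 1) = 1 - 2*mu/(L + mu) = (L - mu)/(L + mu) = 52/316 = 0.1646


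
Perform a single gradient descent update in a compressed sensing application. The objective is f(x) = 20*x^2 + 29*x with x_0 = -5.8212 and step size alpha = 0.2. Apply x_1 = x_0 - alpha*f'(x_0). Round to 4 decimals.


We compute the gradient at x_0 and apply the update.
f'(x) = 40*x + 29
f'(-5.8212) = 40*-5.8212 + 29 = -203.848
x_1 = -5.8212 - 0.2*-203.848 = 34.9484


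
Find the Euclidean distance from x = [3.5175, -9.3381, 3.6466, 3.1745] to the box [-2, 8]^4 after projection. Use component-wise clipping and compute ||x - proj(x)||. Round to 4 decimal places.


Project each component onto [-2, 8].
clip(3.5175) = 3.5175, clip(-9.3381) = -2.0, clip(3.6466) = 3.6466, clip(3.1745) = 3.1745
Projection = [3.5175, -2.0, 3.6466, 3.1745]
Squared diffs: [0.0, 53.8477, 0.0, 0.0]
Distance = sqrt(53.8477) = 7.3381
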